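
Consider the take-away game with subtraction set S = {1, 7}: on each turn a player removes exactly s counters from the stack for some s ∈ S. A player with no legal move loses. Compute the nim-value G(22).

n :  0  1  2  3  4  5  6  7  8  9 10 11 12 13 14 15 16 17 18 19 20 21 22
G :  0  1  0  1  0  1  0  1  0  1  0  1  0  1  0  1  0  1  0  1  0  1  0

0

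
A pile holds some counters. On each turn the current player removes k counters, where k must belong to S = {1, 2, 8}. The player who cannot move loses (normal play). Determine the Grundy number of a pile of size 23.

n :  0  1  2  3  4  5  6  7  8  9 10 11 12 13 14 15 16 17 18 19 20 21 22 23
G :  0  1  2  0  1  2  0  1  2  0  1  2  0  1  2  0  1  2  0  1  2  0  1  2

2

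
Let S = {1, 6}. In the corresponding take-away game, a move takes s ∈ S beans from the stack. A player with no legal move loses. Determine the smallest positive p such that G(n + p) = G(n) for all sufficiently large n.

7

G(0) = 0
G(1) = mex{0} = 1
G(2) = mex{1} = 0
G(3) = mex{0} = 1
G(4) = mex{1} = 0
G(5) = mex{0} = 1
G(6) = mex{1,0} = 2
G(7) = mex{2,1} = 0
G(8) = mex{0,0} = 1
G(9) = mex{1,1} = 0
G(10) = mex{0,0} = 1
G(11) = mex{1,1} = 0
G(12) = mex{0,2} = 1
G(13) = mex{1,0} = 2
G(14) = mex{2,1} = 0
G(15) = mex{0,0} = 1
G(n+7) = G(n) holds for n = 0,…,5 (a full window of length max(S) = 6), so the sequence is purely periodic with period 7.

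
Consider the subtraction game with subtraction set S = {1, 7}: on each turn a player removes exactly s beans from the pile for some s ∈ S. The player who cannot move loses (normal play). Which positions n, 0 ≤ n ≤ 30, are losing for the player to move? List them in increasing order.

0, 2, 4, 6, 8, 10, 12, 14, 16, 18, 20, 22, 24, 26, 28, 30

n :  0  1  2  3  4  5  6  7  8  9 10 11 12 13 14 15 16 17 18 19 20 21 22 23 24 25 26 27 28 29 30
G :  0  1  0  1  0  1  0  1  0  1  0  1  0  1  0  1  0  1  0  1  0  1  0  1  0  1  0  1  0  1  0
P-positions are exactly the n with G(n) = 0.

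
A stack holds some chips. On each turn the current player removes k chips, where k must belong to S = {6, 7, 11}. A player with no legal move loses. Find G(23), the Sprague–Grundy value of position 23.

n :  0  1  2  3  4  5  6  7  8  9 10 11 12 13 14 15 16 17 18 19 20 21 22 23
G :  0  0  0  0  0  0  1  1  1  1  1  1  2  2  2  2  2  0  0  0  0  0  0  1

1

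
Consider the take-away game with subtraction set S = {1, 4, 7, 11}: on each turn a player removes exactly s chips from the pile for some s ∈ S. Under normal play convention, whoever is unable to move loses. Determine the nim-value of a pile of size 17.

2

G(0) = 0
G(1) = mex{0} = 1
G(2) = mex{1} = 0
G(3) = mex{0} = 1
G(4) = mex{1,0} = 2
G(5) = mex{2,1} = 0
G(6) = mex{0,0} = 1
G(7) = mex{1,1,0} = 2
G(8) = mex{2,2,1} = 0
G(9) = mex{0,0,0} = 1
G(10) = mex{1,1,1} = 0
G(11) = mex{0,2,2,0} = 1
G(12) = mex{1,0,0,1} = 2
G(13) = mex{2,1,1,0} = 3
G(14) = mex{3,0,2,1} = 4
G(15) = mex{4,1,0,2} = 3
G(16) = mex{3,2,1,0} = 4
G(17) = mex{4,3,0,1} = 2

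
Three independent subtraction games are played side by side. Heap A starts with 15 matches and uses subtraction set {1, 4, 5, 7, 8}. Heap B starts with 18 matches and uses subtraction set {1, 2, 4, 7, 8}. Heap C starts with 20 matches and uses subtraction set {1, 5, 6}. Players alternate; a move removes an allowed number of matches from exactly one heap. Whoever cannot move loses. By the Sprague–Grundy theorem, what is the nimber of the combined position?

1

Heap A, S = {1, 4, 5, 7, 8}:
n :  0  1  2  3  4  5  6  7  8  9 10 11 12 13 14 15
G :  0  1  0  1  2  3  2  3  4  5  4  0  1  0  1  2
G_A(15) = 2.
Heap B, S = {1, 2, 4, 7, 8}:
G(0) = 0
G(1) = mex{0} = 1
G(2) = mex{1,0} = 2
G(3) = mex{2,1} = 0
G(4) = mex{0,2,0} = 1
G(5) = mex{1,0,1} = 2
G(6) = mex{2,1,2} = 0
G(7) = mex{0,2,0,0} = 1
G(8) = mex{1,0,1,1,0} = 2
G(9) = mex{2,1,2,2,1} = 0
G(10) = mex{0,2,0,0,2} = 1
G(11) = mex{1,0,1,1,0} = 2
G(12) = mex{2,1,2,2,1} = 0
G(13) = mex{0,2,0,0,2} = 1
G(14) = mex{1,0,1,1,0} = 2
G(15) = mex{2,1,2,2,1} = 0
G(16) = mex{0,2,0,0,2} = 1
G(17) = mex{1,0,1,1,0} = 2
G(18) = mex{2,1,2,2,1} = 0
G_B(18) = 0.
Heap C, S = {1, 5, 6}:
n :  0  1  2  3  4  5  6  7  8  9 10 11 12 13 14 15 16 17 18 19 20
G :  0  1  0  1  0  1  2  3  2  3  2  0  1  0  1  0  1  2  3  2  3
G_C(20) = 3.
Combined Grundy value = 2 ⊕ 0 ⊕ 3 = 1.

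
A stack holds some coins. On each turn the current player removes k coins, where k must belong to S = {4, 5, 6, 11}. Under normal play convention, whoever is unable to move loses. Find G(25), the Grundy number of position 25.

2

n :  0  1  2  3  4  5  6  7  8  9 10 11 12 13 14 15 16 17 18 19 20 21 22 23 24 25
G :  0  0  0  0  1  1  1  1  2  2  0  2  3  3  1  3  4  0  0  0  0  1  1  1  1  2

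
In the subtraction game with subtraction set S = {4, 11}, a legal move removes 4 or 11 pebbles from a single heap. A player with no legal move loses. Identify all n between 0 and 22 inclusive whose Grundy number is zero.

0, 1, 2, 3, 8, 9, 10, 15, 16, 17, 18

G(0) = 0
G(1) = mex{} = 0
G(2) = mex{} = 0
G(3) = mex{} = 0
G(4) = mex{0} = 1
G(5) = mex{0} = 1
G(6) = mex{0} = 1
G(7) = mex{0} = 1
G(8) = mex{1} = 0
G(9) = mex{1} = 0
G(10) = mex{1} = 0
G(11) = mex{1,0} = 2
G(12) = mex{0,0} = 1
G(13) = mex{0,0} = 1
G(14) = mex{0,0} = 1
G(15) = mex{2,1} = 0
G(16) = mex{1,1} = 0
G(17) = mex{1,1} = 0
G(18) = mex{1,1} = 0
G(19) = mex{0,0} = 1
G(20) = mex{0,0} = 1
G(21) = mex{0,0} = 1
G(22) = mex{0,2} = 1
P-positions are exactly the n with G(n) = 0.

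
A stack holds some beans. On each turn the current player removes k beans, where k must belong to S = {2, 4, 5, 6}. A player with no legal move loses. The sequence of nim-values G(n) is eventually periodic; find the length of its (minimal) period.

G(0) = 0
G(1) = mex{} = 0
G(2) = mex{0} = 1
G(3) = mex{0} = 1
G(4) = mex{1,0} = 2
G(5) = mex{1,0,0} = 2
G(6) = mex{2,1,0,0} = 3
G(7) = mex{2,1,1,0} = 3
G(8) = mex{3,2,1,1} = 0
G(9) = mex{3,2,2,1} = 0
G(10) = mex{0,3,2,2} = 1
G(11) = mex{0,3,3,2} = 1
G(12) = mex{1,0,3,3} = 2
G(13) = mex{1,0,0,3} = 2
G(14) = mex{2,1,0,0} = 3
G(15) = mex{2,1,1,0} = 3
G(16) = mex{3,2,1,1} = 0
G(17) = mex{3,2,2,1} = 0
G(n+8) = G(n) holds for n = 0,…,5 (a full window of length max(S) = 6), so the sequence is purely periodic with period 8.

8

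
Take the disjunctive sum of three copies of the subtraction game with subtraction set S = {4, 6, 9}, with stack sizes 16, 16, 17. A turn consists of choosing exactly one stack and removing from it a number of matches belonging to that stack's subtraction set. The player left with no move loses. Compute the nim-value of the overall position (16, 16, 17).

1

All stacks use S = {4, 6, 9}:
G(0) = 0
G(1) = mex{} = 0
G(2) = mex{} = 0
G(3) = mex{} = 0
G(4) = mex{0} = 1
G(5) = mex{0} = 1
G(6) = mex{0,0} = 1
G(7) = mex{0,0} = 1
G(8) = mex{1,0} = 2
G(9) = mex{1,0,0} = 2
G(10) = mex{1,1,0} = 2
G(11) = mex{1,1,0} = 2
G(12) = mex{2,1,0} = 3
G(13) = mex{2,1,1} = 0
G(14) = mex{2,2,1} = 0
G(15) = mex{2,2,1} = 0
G(16) = mex{3,2,1} = 0
G(17) = mex{0,2,2} = 1
Stack A: G(16) = 0.
Stack B: G(16) = 0.
Stack C: G(17) = 1.
Combined Grundy value = 0 ⊕ 0 ⊕ 1 = 1.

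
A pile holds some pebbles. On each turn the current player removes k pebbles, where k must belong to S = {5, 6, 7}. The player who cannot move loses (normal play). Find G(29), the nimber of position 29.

n :  0  1  2  3  4  5  6  7  8  9 10 11 12 13 14 15 16 17 18 19 20 21 22 23 24 25 26 27 28 29
G :  0  0  0  0  0  1  1  1  1  1  2  2  0  0  0  0  0  1  1  1  1  1  2  2  0  0  0  0  0  1

1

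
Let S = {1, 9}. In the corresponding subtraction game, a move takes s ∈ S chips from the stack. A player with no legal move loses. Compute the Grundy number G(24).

0

G(0) = 0
G(1) = mex{0} = 1
G(2) = mex{1} = 0
G(3) = mex{0} = 1
G(4) = mex{1} = 0
G(5) = mex{0} = 1
G(6) = mex{1} = 0
G(7) = mex{0} = 1
G(8) = mex{1} = 0
G(9) = mex{0,0} = 1
G(10) = mex{1,1} = 0
G(11) = mex{0,0} = 1
G(12) = mex{1,1} = 0
G(13) = mex{0,0} = 1
G(14) = mex{1,1} = 0
G(15) = mex{0,0} = 1
G(16) = mex{1,1} = 0
G(17) = mex{0,0} = 1
G(18) = mex{1,1} = 0
G(19) = mex{0,0} = 1
G(20) = mex{1,1} = 0
G(21) = mex{0,0} = 1
G(22) = mex{1,1} = 0
G(23) = mex{0,0} = 1
G(24) = mex{1,1} = 0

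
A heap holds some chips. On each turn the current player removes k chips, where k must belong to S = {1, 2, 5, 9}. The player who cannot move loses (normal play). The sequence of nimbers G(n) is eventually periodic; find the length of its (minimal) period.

10

G(0) = 0
G(1) = mex{0} = 1
G(2) = mex{1,0} = 2
G(3) = mex{2,1} = 0
G(4) = mex{0,2} = 1
G(5) = mex{1,0,0} = 2
G(6) = mex{2,1,1} = 0
G(7) = mex{0,2,2} = 1
G(8) = mex{1,0,0} = 2
G(9) = mex{2,1,1,0} = 3
G(10) = mex{3,2,2,1} = 0
G(11) = mex{0,3,0,2} = 1
G(12) = mex{1,0,1,0} = 2
G(13) = mex{2,1,2,1} = 0
G(14) = mex{0,2,3,2} = 1
G(15) = mex{1,0,0,0} = 2
G(16) = mex{2,1,1,1} = 0
G(17) = mex{0,2,2,2} = 1
G(18) = mex{1,0,0,3} = 2
G(19) = mex{2,1,1,0} = 3
G(20) = mex{3,2,2,1} = 0
G(21) = mex{0,3,0,2} = 1
G(n+10) = G(n) holds for n = 0,…,8 (a full window of length max(S) = 9), so the sequence is purely periodic with period 10.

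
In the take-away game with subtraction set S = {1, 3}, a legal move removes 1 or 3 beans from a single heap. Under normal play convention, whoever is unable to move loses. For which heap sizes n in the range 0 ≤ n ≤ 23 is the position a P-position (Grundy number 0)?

0, 2, 4, 6, 8, 10, 12, 14, 16, 18, 20, 22

n :  0  1  2  3  4  5  6  7  8  9 10 11 12 13 14 15 16 17 18 19 20 21 22 23
G :  0  1  0  1  0  1  0  1  0  1  0  1  0  1  0  1  0  1  0  1  0  1  0  1
P-positions are exactly the n with G(n) = 0.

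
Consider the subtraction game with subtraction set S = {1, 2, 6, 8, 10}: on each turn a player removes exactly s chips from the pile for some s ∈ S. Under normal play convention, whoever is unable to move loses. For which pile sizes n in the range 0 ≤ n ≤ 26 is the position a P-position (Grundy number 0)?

0, 3, 7, 12, 16, 19, 23

n :  0  1  2  3  4  5  6  7  8  9 10 11 12 13 14 15 16 17 18 19 20 21 22 23 24 25 26
G :  0  1  2  0  1  2  3  0  1  2  3  4  0  1  2  3  0  1  2  0  1  2  3  0  1  2  3
P-positions are exactly the n with G(n) = 0.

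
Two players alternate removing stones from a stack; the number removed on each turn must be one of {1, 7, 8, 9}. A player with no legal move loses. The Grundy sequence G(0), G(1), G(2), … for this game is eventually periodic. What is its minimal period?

n :  0  1  2  3  4  5  6  7  8  9 10 11 12 13 14 15 16 17 18 19 20 21 22 23 24 25 26 27 28 29 30 31 32 33
G :  0  1  0  1  0  1  0  1  2  3  2  3  2  3  2  3  0  1  0  1  0  1  0  1  2  3  2  3  2  3  2  3  0  1
G(n+16) = G(n) holds for n = 0,…,8 (a full window of length max(S) = 9), so the sequence is purely periodic with period 16.

16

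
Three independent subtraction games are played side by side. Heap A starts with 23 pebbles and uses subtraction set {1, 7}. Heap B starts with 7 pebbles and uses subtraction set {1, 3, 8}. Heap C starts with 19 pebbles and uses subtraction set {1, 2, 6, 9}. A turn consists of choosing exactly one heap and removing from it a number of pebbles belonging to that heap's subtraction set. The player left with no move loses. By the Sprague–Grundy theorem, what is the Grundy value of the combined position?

2

Heap A, S = {1, 7}:
G(0) = 0
G(1) = mex{0} = 1
G(2) = mex{1} = 0
G(3) = mex{0} = 1
G(4) = mex{1} = 0
G(5) = mex{0} = 1
G(6) = mex{1} = 0
G(7) = mex{0,0} = 1
G(8) = mex{1,1} = 0
G(9) = mex{0,0} = 1
G(10) = mex{1,1} = 0
G(11) = mex{0,0} = 1
G(12) = mex{1,1} = 0
G(13) = mex{0,0} = 1
G(14) = mex{1,1} = 0
G(15) = mex{0,0} = 1
G(16) = mex{1,1} = 0
G(17) = mex{0,0} = 1
G(18) = mex{1,1} = 0
G(19) = mex{0,0} = 1
G(20) = mex{1,1} = 0
G(21) = mex{0,0} = 1
G(22) = mex{1,1} = 0
G(23) = mex{0,0} = 1
G_A(23) = 1.
Heap B, S = {1, 3, 8}:
n : 0 1 2 3 4 5 6 7
G : 0 1 0 1 0 1 0 1
G_B(7) = 1.
Heap C, S = {1, 2, 6, 9}:
n :  0  1  2  3  4  5  6  7  8  9 10 11 12 13 14 15 16 17 18 19
G :  0  1  2  0  1  2  3  0  1  2  0  1  2  3  0  1  2  0  1  2
G_C(19) = 2.
Combined Grundy value = 1 ⊕ 1 ⊕ 2 = 2.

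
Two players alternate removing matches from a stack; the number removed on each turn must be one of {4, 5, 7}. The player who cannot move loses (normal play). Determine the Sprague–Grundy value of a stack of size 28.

G(0) = 0
G(1) = mex{} = 0
G(2) = mex{} = 0
G(3) = mex{} = 0
G(4) = mex{0} = 1
G(5) = mex{0,0} = 1
G(6) = mex{0,0} = 1
G(7) = mex{0,0,0} = 1
G(8) = mex{1,0,0} = 2
G(9) = mex{1,1,0} = 2
G(10) = mex{1,1,0} = 2
G(11) = mex{1,1,1} = 0
G(12) = mex{2,1,1} = 0
G(13) = mex{2,2,1} = 0
G(14) = mex{2,2,1} = 0
G(15) = mex{0,2,2} = 1
G(16) = mex{0,0,2} = 1
G(17) = mex{0,0,2} = 1
G(18) = mex{0,0,0} = 1
G(19) = mex{1,0,0} = 2
G(20) = mex{1,1,0} = 2
G(21) = mex{1,1,0} = 2
G(22) = mex{1,1,1} = 0
G(23) = mex{2,1,1} = 0
G(24) = mex{2,2,1} = 0
G(25) = mex{2,2,1} = 0
G(26) = mex{0,2,2} = 1
G(27) = mex{0,0,2} = 1
G(28) = mex{0,0,2} = 1

1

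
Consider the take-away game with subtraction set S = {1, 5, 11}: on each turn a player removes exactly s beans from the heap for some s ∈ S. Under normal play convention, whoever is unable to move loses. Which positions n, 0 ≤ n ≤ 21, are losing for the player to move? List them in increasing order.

G(0) = 0
G(1) = mex{0} = 1
G(2) = mex{1} = 0
G(3) = mex{0} = 1
G(4) = mex{1} = 0
G(5) = mex{0,0} = 1
G(6) = mex{1,1} = 0
G(7) = mex{0,0} = 1
G(8) = mex{1,1} = 0
G(9) = mex{0,0} = 1
G(10) = mex{1,1} = 0
G(11) = mex{0,0,0} = 1
G(12) = mex{1,1,1} = 0
G(13) = mex{0,0,0} = 1
G(14) = mex{1,1,1} = 0
G(15) = mex{0,0,0} = 1
G(16) = mex{1,1,1} = 0
G(17) = mex{0,0,0} = 1
G(18) = mex{1,1,1} = 0
G(19) = mex{0,0,0} = 1
G(20) = mex{1,1,1} = 0
G(21) = mex{0,0,0} = 1
P-positions are exactly the n with G(n) = 0.

0, 2, 4, 6, 8, 10, 12, 14, 16, 18, 20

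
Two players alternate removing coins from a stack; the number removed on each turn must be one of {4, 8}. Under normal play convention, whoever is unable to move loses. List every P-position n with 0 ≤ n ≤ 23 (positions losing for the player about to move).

0, 1, 2, 3, 12, 13, 14, 15

G(0) = 0
G(1) = mex{} = 0
G(2) = mex{} = 0
G(3) = mex{} = 0
G(4) = mex{0} = 1
G(5) = mex{0} = 1
G(6) = mex{0} = 1
G(7) = mex{0} = 1
G(8) = mex{1,0} = 2
G(9) = mex{1,0} = 2
G(10) = mex{1,0} = 2
G(11) = mex{1,0} = 2
G(12) = mex{2,1} = 0
G(13) = mex{2,1} = 0
G(14) = mex{2,1} = 0
G(15) = mex{2,1} = 0
G(16) = mex{0,2} = 1
G(17) = mex{0,2} = 1
G(18) = mex{0,2} = 1
G(19) = mex{0,2} = 1
G(20) = mex{1,0} = 2
G(21) = mex{1,0} = 2
G(22) = mex{1,0} = 2
G(23) = mex{1,0} = 2
P-positions are exactly the n with G(n) = 0.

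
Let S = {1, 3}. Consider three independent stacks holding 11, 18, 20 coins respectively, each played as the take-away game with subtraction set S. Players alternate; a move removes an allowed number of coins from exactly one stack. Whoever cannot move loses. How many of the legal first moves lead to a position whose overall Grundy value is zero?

6

All stacks use S = {1, 3}:
G(0) = 0
G(1) = mex{0} = 1
G(2) = mex{1} = 0
G(3) = mex{0,0} = 1
G(4) = mex{1,1} = 0
G(5) = mex{0,0} = 1
G(6) = mex{1,1} = 0
G(7) = mex{0,0} = 1
G(8) = mex{1,1} = 0
G(9) = mex{0,0} = 1
G(10) = mex{1,1} = 0
G(11) = mex{0,0} = 1
G(12) = mex{1,1} = 0
G(13) = mex{0,0} = 1
G(14) = mex{1,1} = 0
G(15) = mex{0,0} = 1
G(16) = mex{1,1} = 0
G(17) = mex{0,0} = 1
G(18) = mex{1,1} = 0
G(19) = mex{0,0} = 1
G(20) = mex{1,1} = 0
Stack A: G(11) = 1.
Stack B: G(18) = 0.
Stack C: G(20) = 0.
Combined Grundy value = 1 ⊕ 0 ⊕ 0 = 1.
A winning move leaves total XOR = 0, i.e. changes one component's Grundy value g to g ⊕ X where X is the current total.
Stack A: need g' = 1⊕1 = 0. Options: 11−1→G=0, 11−3→G=0. Hits: 2.
Stack B: need g' = 0⊕1 = 1. Options: 18−1→G=1, 18−3→G=1. Hits: 2.
Stack C: need g' = 0⊕1 = 1. Options: 20−1→G=1, 20−3→G=1. Hits: 2.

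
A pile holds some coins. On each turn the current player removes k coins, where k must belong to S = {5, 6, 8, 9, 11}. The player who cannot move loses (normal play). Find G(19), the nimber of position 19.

0

n :  0  1  2  3  4  5  6  7  8  9 10 11 12 13 14 15 16 17 18 19
G :  0  0  0  0  0  1  1  1  1  1  2  2  2  2  2  3  0  0  0  0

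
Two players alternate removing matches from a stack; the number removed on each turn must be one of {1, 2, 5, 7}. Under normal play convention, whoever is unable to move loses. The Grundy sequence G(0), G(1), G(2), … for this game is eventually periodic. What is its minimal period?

3

G(0) = 0
G(1) = mex{0} = 1
G(2) = mex{1,0} = 2
G(3) = mex{2,1} = 0
G(4) = mex{0,2} = 1
G(5) = mex{1,0,0} = 2
G(6) = mex{2,1,1} = 0
G(7) = mex{0,2,2,0} = 1
G(8) = mex{1,0,0,1} = 2
G(9) = mex{2,1,1,2} = 0
G(10) = mex{0,2,2,0} = 1
G(11) = mex{1,0,0,1} = 2
G(12) = mex{2,1,1,2} = 0
G(13) = mex{0,2,2,0} = 1
G(14) = mex{1,0,0,1} = 2
G(n+3) = G(n) holds for n = 0,…,6 (a full window of length max(S) = 7), so the sequence is purely periodic with period 3.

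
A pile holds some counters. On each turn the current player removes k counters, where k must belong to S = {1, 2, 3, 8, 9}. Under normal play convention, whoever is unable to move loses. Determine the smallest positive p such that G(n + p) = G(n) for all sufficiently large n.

10

G(0) = 0
G(1) = mex{0} = 1
G(2) = mex{1,0} = 2
G(3) = mex{2,1,0} = 3
G(4) = mex{3,2,1} = 0
G(5) = mex{0,3,2} = 1
G(6) = mex{1,0,3} = 2
G(7) = mex{2,1,0} = 3
G(8) = mex{3,2,1,0} = 4
G(9) = mex{4,3,2,1,0} = 5
G(10) = mex{5,4,3,2,1} = 0
G(11) = mex{0,5,4,3,2} = 1
G(12) = mex{1,0,5,0,3} = 2
G(13) = mex{2,1,0,1,0} = 3
G(14) = mex{3,2,1,2,1} = 0
G(15) = mex{0,3,2,3,2} = 1
G(16) = mex{1,0,3,4,3} = 2
G(17) = mex{2,1,0,5,4} = 3
G(18) = mex{3,2,1,0,5} = 4
G(19) = mex{4,3,2,1,0} = 5
G(20) = mex{5,4,3,2,1} = 0
G(21) = mex{0,5,4,3,2} = 1
G(n+10) = G(n) holds for n = 0,…,8 (a full window of length max(S) = 9), so the sequence is purely periodic with period 10.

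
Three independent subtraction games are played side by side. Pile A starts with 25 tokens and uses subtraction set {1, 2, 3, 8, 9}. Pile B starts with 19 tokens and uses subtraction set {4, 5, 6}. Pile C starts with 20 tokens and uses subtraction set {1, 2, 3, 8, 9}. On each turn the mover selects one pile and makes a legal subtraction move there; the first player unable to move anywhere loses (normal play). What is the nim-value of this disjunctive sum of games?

Pile A, S = {1, 2, 3, 8, 9}:
G(0) = 0
G(1) = mex{0} = 1
G(2) = mex{1,0} = 2
G(3) = mex{2,1,0} = 3
G(4) = mex{3,2,1} = 0
G(5) = mex{0,3,2} = 1
G(6) = mex{1,0,3} = 2
G(7) = mex{2,1,0} = 3
G(8) = mex{3,2,1,0} = 4
G(9) = mex{4,3,2,1,0} = 5
G(10) = mex{5,4,3,2,1} = 0
G(11) = mex{0,5,4,3,2} = 1
G(12) = mex{1,0,5,0,3} = 2
G(13) = mex{2,1,0,1,0} = 3
G(14) = mex{3,2,1,2,1} = 0
G(15) = mex{0,3,2,3,2} = 1
G(16) = mex{1,0,3,4,3} = 2
G(17) = mex{2,1,0,5,4} = 3
G(18) = mex{3,2,1,0,5} = 4
G(19) = mex{4,3,2,1,0} = 5
G(20) = mex{5,4,3,2,1} = 0
G(21) = mex{0,5,4,3,2} = 1
G(22) = mex{1,0,5,0,3} = 2
G(23) = mex{2,1,0,1,0} = 3
G(24) = mex{3,2,1,2,1} = 0
G(25) = mex{0,3,2,3,2} = 1
G_A(25) = 1.
Pile B, S = {4, 5, 6}:
n :  0  1  2  3  4  5  6  7  8  9 10 11 12 13 14 15 16 17 18 19
G :  0  0  0  0  1  1  1  1  2  2  0  0  0  0  1  1  1  1  2  2
G_B(19) = 2.
Pile C, S = {1, 2, 3, 8, 9}:
G(0) = 0
G(1) = mex{0} = 1
G(2) = mex{1,0} = 2
G(3) = mex{2,1,0} = 3
G(4) = mex{3,2,1} = 0
G(5) = mex{0,3,2} = 1
G(6) = mex{1,0,3} = 2
G(7) = mex{2,1,0} = 3
G(8) = mex{3,2,1,0} = 4
G(9) = mex{4,3,2,1,0} = 5
G(10) = mex{5,4,3,2,1} = 0
G(11) = mex{0,5,4,3,2} = 1
G(12) = mex{1,0,5,0,3} = 2
G(13) = mex{2,1,0,1,0} = 3
G(14) = mex{3,2,1,2,1} = 0
G(15) = mex{0,3,2,3,2} = 1
G(16) = mex{1,0,3,4,3} = 2
G(17) = mex{2,1,0,5,4} = 3
G(18) = mex{3,2,1,0,5} = 4
G(19) = mex{4,3,2,1,0} = 5
G(20) = mex{5,4,3,2,1} = 0
G_C(20) = 0.
Combined Grundy value = 1 ⊕ 2 ⊕ 0 = 3.

3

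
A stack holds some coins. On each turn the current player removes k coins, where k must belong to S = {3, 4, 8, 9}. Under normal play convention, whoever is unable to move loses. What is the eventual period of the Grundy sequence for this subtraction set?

G(0) = 0
G(1) = mex{} = 0
G(2) = mex{} = 0
G(3) = mex{0} = 1
G(4) = mex{0,0} = 1
G(5) = mex{0,0} = 1
G(6) = mex{1,0} = 2
G(7) = mex{1,1} = 0
G(8) = mex{1,1,0} = 2
G(9) = mex{2,1,0,0} = 3
G(10) = mex{0,2,0,0} = 1
G(11) = mex{2,0,1,0} = 3
G(12) = mex{3,2,1,1} = 0
G(13) = mex{1,3,1,1} = 0
G(14) = mex{3,1,2,1} = 0
G(15) = mex{0,3,0,2} = 1
G(16) = mex{0,0,2,0} = 1
G(17) = mex{0,0,3,2} = 1
G(18) = mex{1,0,1,3} = 2
G(19) = mex{1,1,3,1} = 0
G(20) = mex{1,1,0,3} = 2
G(21) = mex{2,1,0,0} = 3
G(22) = mex{0,2,0,0} = 1
G(23) = mex{2,0,1,0} = 3
G(24) = mex{3,2,1,1} = 0
G(25) = mex{1,3,1,1} = 0
G(n+12) = G(n) holds for n = 0,…,8 (a full window of length max(S) = 9), so the sequence is purely periodic with period 12.

12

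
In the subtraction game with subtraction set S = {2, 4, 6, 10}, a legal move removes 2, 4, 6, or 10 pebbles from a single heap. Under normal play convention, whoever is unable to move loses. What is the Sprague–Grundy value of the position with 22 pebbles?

3

G(0) = 0
G(1) = mex{} = 0
G(2) = mex{0} = 1
G(3) = mex{0} = 1
G(4) = mex{1,0} = 2
G(5) = mex{1,0} = 2
G(6) = mex{2,1,0} = 3
G(7) = mex{2,1,0} = 3
G(8) = mex{3,2,1} = 0
G(9) = mex{3,2,1} = 0
G(10) = mex{0,3,2,0} = 1
G(11) = mex{0,3,2,0} = 1
G(12) = mex{1,0,3,1} = 2
G(13) = mex{1,0,3,1} = 2
G(14) = mex{2,1,0,2} = 3
G(15) = mex{2,1,0,2} = 3
G(16) = mex{3,2,1,3} = 0
G(17) = mex{3,2,1,3} = 0
G(18) = mex{0,3,2,0} = 1
G(19) = mex{0,3,2,0} = 1
G(20) = mex{1,0,3,1} = 2
G(21) = mex{1,0,3,1} = 2
G(22) = mex{2,1,0,2} = 3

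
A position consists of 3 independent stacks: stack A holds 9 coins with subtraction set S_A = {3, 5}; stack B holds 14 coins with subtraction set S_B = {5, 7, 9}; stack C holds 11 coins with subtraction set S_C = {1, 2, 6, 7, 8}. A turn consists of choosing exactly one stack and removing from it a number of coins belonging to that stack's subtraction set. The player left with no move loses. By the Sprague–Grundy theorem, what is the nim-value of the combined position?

Stack A, S = {3, 5}:
n : 0 1 2 3 4 5 6 7 8 9
G : 0 0 0 1 1 1 2 2 0 0
G_A(9) = 0.
Stack B, S = {5, 7, 9}:
G(0) = 0
G(1) = mex{} = 0
G(2) = mex{} = 0
G(3) = mex{} = 0
G(4) = mex{} = 0
G(5) = mex{0} = 1
G(6) = mex{0} = 1
G(7) = mex{0,0} = 1
G(8) = mex{0,0} = 1
G(9) = mex{0,0,0} = 1
G(10) = mex{1,0,0} = 2
G(11) = mex{1,0,0} = 2
G(12) = mex{1,1,0} = 2
G(13) = mex{1,1,0} = 2
G(14) = mex{1,1,1} = 0
G_B(14) = 0.
Stack C, S = {1, 2, 6, 7, 8}:
n :  0  1  2  3  4  5  6  7  8  9 10 11
G :  0  1  2  0  1  2  3  4  5  3  4  5
G_C(11) = 5.
Combined Grundy value = 0 ⊕ 0 ⊕ 5 = 5.

5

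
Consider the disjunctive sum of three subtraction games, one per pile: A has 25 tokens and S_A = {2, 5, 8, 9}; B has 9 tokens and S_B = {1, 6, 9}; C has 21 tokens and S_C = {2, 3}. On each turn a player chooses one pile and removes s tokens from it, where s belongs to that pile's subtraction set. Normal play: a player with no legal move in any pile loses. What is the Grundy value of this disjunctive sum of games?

Pile A, S = {2, 5, 8, 9}:
G(0) = 0
G(1) = mex{} = 0
G(2) = mex{0} = 1
G(3) = mex{0} = 1
G(4) = mex{1} = 0
G(5) = mex{1,0} = 2
G(6) = mex{0,0} = 1
G(7) = mex{2,1} = 0
G(8) = mex{1,1,0} = 2
G(9) = mex{0,0,0,0} = 1
G(10) = mex{2,2,1,0} = 3
G(11) = mex{1,1,1,1} = 0
G(12) = mex{3,0,0,1} = 2
G(13) = mex{0,2,2,0} = 1
G(14) = mex{2,1,1,2} = 0
G(15) = mex{1,3,0,1} = 2
G(16) = mex{0,0,2,0} = 1
G(17) = mex{2,2,1,2} = 0
G(18) = mex{1,1,3,1} = 0
G(19) = mex{0,0,0,3} = 1
G(20) = mex{0,2,2,0} = 1
G(21) = mex{1,1,1,2} = 0
G(22) = mex{1,0,0,1} = 2
G(23) = mex{0,0,2,0} = 1
G(24) = mex{2,1,1,2} = 0
G(25) = mex{1,1,0,1} = 2
G_A(25) = 2.
Pile B, S = {1, 6, 9}:
G(0) = 0
G(1) = mex{0} = 1
G(2) = mex{1} = 0
G(3) = mex{0} = 1
G(4) = mex{1} = 0
G(5) = mex{0} = 1
G(6) = mex{1,0} = 2
G(7) = mex{2,1} = 0
G(8) = mex{0,0} = 1
G(9) = mex{1,1,0} = 2
G_B(9) = 2.
Pile C, S = {2, 3}:
n :  0  1  2  3  4  5  6  7  8  9 10 11 12 13 14 15 16 17 18 19 20 21
G :  0  0  1  1  2  0  0  1  1  2  0  0  1  1  2  0  0  1  1  2  0  0
G_C(21) = 0.
Combined Grundy value = 2 ⊕ 2 ⊕ 0 = 0.

0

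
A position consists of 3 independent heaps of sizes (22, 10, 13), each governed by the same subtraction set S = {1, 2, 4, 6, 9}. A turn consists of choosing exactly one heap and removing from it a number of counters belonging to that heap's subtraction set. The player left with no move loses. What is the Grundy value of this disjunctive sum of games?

All heaps use S = {1, 2, 4, 6, 9}:
n :  0  1  2  3  4  5  6  7  8  9 10 11 12 13 14 15 16 17 18 19 20 21 22
G :  0  1  2  0  1  2  3  4  0  1  2  0  1  2  3  4  0  1  2  0  1  2  3
Heap A: G(22) = 3.
Heap B: G(10) = 2.
Heap C: G(13) = 2.
Combined Grundy value = 3 ⊕ 2 ⊕ 2 = 3.

3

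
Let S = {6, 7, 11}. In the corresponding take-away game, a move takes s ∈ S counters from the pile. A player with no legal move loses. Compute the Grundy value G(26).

G(0) = 0
G(1) = mex{} = 0
G(2) = mex{} = 0
G(3) = mex{} = 0
G(4) = mex{} = 0
G(5) = mex{} = 0
G(6) = mex{0} = 1
G(7) = mex{0,0} = 1
G(8) = mex{0,0} = 1
G(9) = mex{0,0} = 1
G(10) = mex{0,0} = 1
G(11) = mex{0,0,0} = 1
G(12) = mex{1,0,0} = 2
G(13) = mex{1,1,0} = 2
G(14) = mex{1,1,0} = 2
G(15) = mex{1,1,0} = 2
G(16) = mex{1,1,0} = 2
G(17) = mex{1,1,1} = 0
G(18) = mex{2,1,1} = 0
G(19) = mex{2,2,1} = 0
G(20) = mex{2,2,1} = 0
G(21) = mex{2,2,1} = 0
G(22) = mex{2,2,1} = 0
G(23) = mex{0,2,2} = 1
G(24) = mex{0,0,2} = 1
G(25) = mex{0,0,2} = 1
G(26) = mex{0,0,2} = 1

1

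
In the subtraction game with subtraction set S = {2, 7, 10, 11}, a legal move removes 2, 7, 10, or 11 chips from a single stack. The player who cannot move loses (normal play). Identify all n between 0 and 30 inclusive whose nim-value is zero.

n :  0  1  2  3  4  5  6  7  8  9 10 11 12 13 14 15 16 17 18 19 20 21 22 23 24 25 26 27 28 29 30
G :  0  0  1  1  0  0  1  1  2  0  3  1  2  0  3  1  2  0  0  1  1  0  0  1  1  2  0  3  1  2  0
P-positions are exactly the n with G(n) = 0.

0, 1, 4, 5, 9, 13, 17, 18, 21, 22, 26, 30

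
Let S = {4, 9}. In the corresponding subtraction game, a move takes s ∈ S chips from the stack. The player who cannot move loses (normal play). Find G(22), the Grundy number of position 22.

G(0) = 0
G(1) = mex{} = 0
G(2) = mex{} = 0
G(3) = mex{} = 0
G(4) = mex{0} = 1
G(5) = mex{0} = 1
G(6) = mex{0} = 1
G(7) = mex{0} = 1
G(8) = mex{1} = 0
G(9) = mex{1,0} = 2
G(10) = mex{1,0} = 2
G(11) = mex{1,0} = 2
G(12) = mex{0,0} = 1
G(13) = mex{2,1} = 0
G(14) = mex{2,1} = 0
G(15) = mex{2,1} = 0
G(16) = mex{1,1} = 0
G(17) = mex{0,0} = 1
G(18) = mex{0,2} = 1
G(19) = mex{0,2} = 1
G(20) = mex{0,2} = 1
G(21) = mex{1,1} = 0
G(22) = mex{1,0} = 2

2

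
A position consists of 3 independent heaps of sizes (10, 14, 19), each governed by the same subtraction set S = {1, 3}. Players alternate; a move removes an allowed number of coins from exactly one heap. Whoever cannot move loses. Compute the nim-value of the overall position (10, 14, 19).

All heaps use S = {1, 3}:
G(0) = 0
G(1) = mex{0} = 1
G(2) = mex{1} = 0
G(3) = mex{0,0} = 1
G(4) = mex{1,1} = 0
G(5) = mex{0,0} = 1
G(6) = mex{1,1} = 0
G(7) = mex{0,0} = 1
G(8) = mex{1,1} = 0
G(9) = mex{0,0} = 1
G(10) = mex{1,1} = 0
G(11) = mex{0,0} = 1
G(12) = mex{1,1} = 0
G(13) = mex{0,0} = 1
G(14) = mex{1,1} = 0
G(15) = mex{0,0} = 1
G(16) = mex{1,1} = 0
G(17) = mex{0,0} = 1
G(18) = mex{1,1} = 0
G(19) = mex{0,0} = 1
Heap A: G(10) = 0.
Heap B: G(14) = 0.
Heap C: G(19) = 1.
Combined Grundy value = 0 ⊕ 0 ⊕ 1 = 1.

1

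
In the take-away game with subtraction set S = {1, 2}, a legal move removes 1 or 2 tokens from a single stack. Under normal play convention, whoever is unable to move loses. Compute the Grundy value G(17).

n :  0  1  2  3  4  5  6  7  8  9 10 11 12 13 14 15 16 17
G :  0  1  2  0  1  2  0  1  2  0  1  2  0  1  2  0  1  2

2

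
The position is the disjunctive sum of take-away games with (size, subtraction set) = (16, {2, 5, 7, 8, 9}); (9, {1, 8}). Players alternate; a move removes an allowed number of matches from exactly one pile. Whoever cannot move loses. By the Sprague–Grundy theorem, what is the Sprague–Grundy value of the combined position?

1

Pile A, S = {2, 5, 7, 8, 9}:
n :  0  1  2  3  4  5  6  7  8  9 10 11 12 13 14 15 16
G :  0  0  1  1  0  2  1  3  2  2  3  3  4  4  0  0  1
G_A(16) = 1.
Pile B, S = {1, 8}:
G(0) = 0
G(1) = mex{0} = 1
G(2) = mex{1} = 0
G(3) = mex{0} = 1
G(4) = mex{1} = 0
G(5) = mex{0} = 1
G(6) = mex{1} = 0
G(7) = mex{0} = 1
G(8) = mex{1,0} = 2
G(9) = mex{2,1} = 0
G_B(9) = 0.
Combined Grundy value = 1 ⊕ 0 = 1.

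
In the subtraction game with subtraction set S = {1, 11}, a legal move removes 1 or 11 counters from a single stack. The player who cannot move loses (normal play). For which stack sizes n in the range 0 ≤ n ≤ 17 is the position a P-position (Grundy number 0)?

G(0) = 0
G(1) = mex{0} = 1
G(2) = mex{1} = 0
G(3) = mex{0} = 1
G(4) = mex{1} = 0
G(5) = mex{0} = 1
G(6) = mex{1} = 0
G(7) = mex{0} = 1
G(8) = mex{1} = 0
G(9) = mex{0} = 1
G(10) = mex{1} = 0
G(11) = mex{0,0} = 1
G(12) = mex{1,1} = 0
G(13) = mex{0,0} = 1
G(14) = mex{1,1} = 0
G(15) = mex{0,0} = 1
G(16) = mex{1,1} = 0
G(17) = mex{0,0} = 1
P-positions are exactly the n with G(n) = 0.

0, 2, 4, 6, 8, 10, 12, 14, 16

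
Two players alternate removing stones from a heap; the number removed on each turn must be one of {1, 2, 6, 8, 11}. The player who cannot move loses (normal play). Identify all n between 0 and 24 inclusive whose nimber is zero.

0, 3, 7, 10, 17, 20, 24

n :  0  1  2  3  4  5  6  7  8  9 10 11 12 13 14 15 16 17 18 19 20 21 22 23 24
G :  0  1  2  0  1  2  3  0  1  2  0  1  2  3  4  5  3  0  1  2  0  1  2  3  0
P-positions are exactly the n with G(n) = 0.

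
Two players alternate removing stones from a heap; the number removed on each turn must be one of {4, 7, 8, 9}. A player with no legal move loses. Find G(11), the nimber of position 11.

n :  0  1  2  3  4  5  6  7  8  9 10 11
G :  0  0  0  0  1  1  1  1  2  2  2  2

2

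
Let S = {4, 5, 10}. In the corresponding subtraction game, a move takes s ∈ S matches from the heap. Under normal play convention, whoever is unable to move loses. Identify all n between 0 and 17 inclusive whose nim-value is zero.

n :  0  1  2  3  4  5  6  7  8  9 10 11 12 13 14 15 16 17
G :  0  0  0  0  1  1  1  1  2  0  2  2  3  1  3  0  0  0
P-positions are exactly the n with G(n) = 0.

0, 1, 2, 3, 9, 15, 16, 17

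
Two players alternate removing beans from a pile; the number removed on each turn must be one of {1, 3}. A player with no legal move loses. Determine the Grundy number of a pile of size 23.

1

G(0) = 0
G(1) = mex{0} = 1
G(2) = mex{1} = 0
G(3) = mex{0,0} = 1
G(4) = mex{1,1} = 0
G(5) = mex{0,0} = 1
G(6) = mex{1,1} = 0
G(7) = mex{0,0} = 1
G(8) = mex{1,1} = 0
G(9) = mex{0,0} = 1
G(10) = mex{1,1} = 0
G(11) = mex{0,0} = 1
G(12) = mex{1,1} = 0
G(13) = mex{0,0} = 1
G(14) = mex{1,1} = 0
G(15) = mex{0,0} = 1
G(16) = mex{1,1} = 0
G(17) = mex{0,0} = 1
G(18) = mex{1,1} = 0
G(19) = mex{0,0} = 1
G(20) = mex{1,1} = 0
G(21) = mex{0,0} = 1
G(22) = mex{1,1} = 0
G(23) = mex{0,0} = 1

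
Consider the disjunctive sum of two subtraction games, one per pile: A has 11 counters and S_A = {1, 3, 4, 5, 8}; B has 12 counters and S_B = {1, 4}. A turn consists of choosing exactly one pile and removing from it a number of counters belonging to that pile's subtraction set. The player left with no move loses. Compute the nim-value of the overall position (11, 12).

0

Pile A, S = {1, 3, 4, 5, 8}:
G(0) = 0
G(1) = mex{0} = 1
G(2) = mex{1} = 0
G(3) = mex{0,0} = 1
G(4) = mex{1,1,0} = 2
G(5) = mex{2,0,1,0} = 3
G(6) = mex{3,1,0,1} = 2
G(7) = mex{2,2,1,0} = 3
G(8) = mex{3,3,2,1,0} = 4
G(9) = mex{4,2,3,2,1} = 0
G(10) = mex{0,3,2,3,0} = 1
G(11) = mex{1,4,3,2,1} = 0
G_A(11) = 0.
Pile B, S = {1, 4}:
n :  0  1  2  3  4  5  6  7  8  9 10 11 12
G :  0  1  0  1  2  0  1  0  1  2  0  1  0
G_B(12) = 0.
Combined Grundy value = 0 ⊕ 0 = 0.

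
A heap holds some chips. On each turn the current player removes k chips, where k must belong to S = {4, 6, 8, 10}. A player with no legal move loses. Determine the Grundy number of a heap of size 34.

G(0) = 0
G(1) = mex{} = 0
G(2) = mex{} = 0
G(3) = mex{} = 0
G(4) = mex{0} = 1
G(5) = mex{0} = 1
G(6) = mex{0,0} = 1
G(7) = mex{0,0} = 1
G(8) = mex{1,0,0} = 2
G(9) = mex{1,0,0} = 2
G(10) = mex{1,1,0,0} = 2
G(11) = mex{1,1,0,0} = 2
G(12) = mex{2,1,1,0} = 3
G(13) = mex{2,1,1,0} = 3
G(14) = mex{2,2,1,1} = 0
G(15) = mex{2,2,1,1} = 0
G(16) = mex{3,2,2,1} = 0
G(17) = mex{3,2,2,1} = 0
G(18) = mex{0,3,2,2} = 1
G(19) = mex{0,3,2,2} = 1
G(20) = mex{0,0,3,2} = 1
G(21) = mex{0,0,3,2} = 1
G(22) = mex{1,0,0,3} = 2
G(23) = mex{1,0,0,3} = 2
G(24) = mex{1,1,0,0} = 2
G(25) = mex{1,1,0,0} = 2
G(26) = mex{2,1,1,0} = 3
G(27) = mex{2,1,1,0} = 3
G(28) = mex{2,2,1,1} = 0
G(29) = mex{2,2,1,1} = 0
G(30) = mex{3,2,2,1} = 0
G(31) = mex{3,2,2,1} = 0
G(32) = mex{0,3,2,2} = 1
G(33) = mex{0,3,2,2} = 1
G(34) = mex{0,0,3,2} = 1

1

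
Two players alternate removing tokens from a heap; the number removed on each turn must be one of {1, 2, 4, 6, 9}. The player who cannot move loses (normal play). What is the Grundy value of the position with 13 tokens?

2

G(0) = 0
G(1) = mex{0} = 1
G(2) = mex{1,0} = 2
G(3) = mex{2,1} = 0
G(4) = mex{0,2,0} = 1
G(5) = mex{1,0,1} = 2
G(6) = mex{2,1,2,0} = 3
G(7) = mex{3,2,0,1} = 4
G(8) = mex{4,3,1,2} = 0
G(9) = mex{0,4,2,0,0} = 1
G(10) = mex{1,0,3,1,1} = 2
G(11) = mex{2,1,4,2,2} = 0
G(12) = mex{0,2,0,3,0} = 1
G(13) = mex{1,0,1,4,1} = 2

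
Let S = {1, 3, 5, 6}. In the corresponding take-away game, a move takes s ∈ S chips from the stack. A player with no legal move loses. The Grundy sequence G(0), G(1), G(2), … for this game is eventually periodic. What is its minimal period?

G(0) = 0
G(1) = mex{0} = 1
G(2) = mex{1} = 0
G(3) = mex{0,0} = 1
G(4) = mex{1,1} = 0
G(5) = mex{0,0,0} = 1
G(6) = mex{1,1,1,0} = 2
G(7) = mex{2,0,0,1} = 3
G(8) = mex{3,1,1,0} = 2
G(9) = mex{2,2,0,1} = 3
G(10) = mex{3,3,1,0} = 2
G(11) = mex{2,2,2,1} = 0
G(12) = mex{0,3,3,2} = 1
G(13) = mex{1,2,2,3} = 0
G(14) = mex{0,0,3,2} = 1
G(15) = mex{1,1,2,3} = 0
G(16) = mex{0,0,0,2} = 1
G(17) = mex{1,1,1,0} = 2
G(18) = mex{2,0,0,1} = 3
G(19) = mex{3,1,1,0} = 2
G(20) = mex{2,2,0,1} = 3
G(21) = mex{3,3,1,0} = 2
G(22) = mex{2,2,2,1} = 0
G(23) = mex{0,3,3,2} = 1
G(n+11) = G(n) holds for n = 0,…,5 (a full window of length max(S) = 6), so the sequence is purely periodic with period 11.

11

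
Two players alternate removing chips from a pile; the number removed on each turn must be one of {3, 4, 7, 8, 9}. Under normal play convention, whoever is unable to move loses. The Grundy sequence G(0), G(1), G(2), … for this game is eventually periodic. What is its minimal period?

n :  0  1  2  3  4  5  6  7  8  9 10 11 12 13 14 15 16 17 18 19 20 21 22 23 24 25
G :  0  0  0  1  1  1  2  2  2  3  3  3  0  0  0  1  1  1  2  2  2  3  3  3  0  0
G(n+12) = G(n) holds for n = 0,…,8 (a full window of length max(S) = 9), so the sequence is purely periodic with period 12.

12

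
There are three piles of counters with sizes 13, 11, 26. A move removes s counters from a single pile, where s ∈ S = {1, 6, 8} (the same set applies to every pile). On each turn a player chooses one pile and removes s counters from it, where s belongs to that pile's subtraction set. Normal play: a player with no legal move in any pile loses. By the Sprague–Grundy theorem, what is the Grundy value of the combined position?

All piles use S = {1, 6, 8}:
G(0) = 0
G(1) = mex{0} = 1
G(2) = mex{1} = 0
G(3) = mex{0} = 1
G(4) = mex{1} = 0
G(5) = mex{0} = 1
G(6) = mex{1,0} = 2
G(7) = mex{2,1} = 0
G(8) = mex{0,0,0} = 1
G(9) = mex{1,1,1} = 0
G(10) = mex{0,0,0} = 1
G(11) = mex{1,1,1} = 0
G(12) = mex{0,2,0} = 1
G(13) = mex{1,0,1} = 2
G(14) = mex{2,1,2} = 0
G(15) = mex{0,0,0} = 1
G(16) = mex{1,1,1} = 0
G(17) = mex{0,0,0} = 1
G(18) = mex{1,1,1} = 0
G(19) = mex{0,2,0} = 1
G(20) = mex{1,0,1} = 2
G(21) = mex{2,1,2} = 0
G(22) = mex{0,0,0} = 1
G(23) = mex{1,1,1} = 0
G(24) = mex{0,0,0} = 1
G(25) = mex{1,1,1} = 0
G(26) = mex{0,2,0} = 1
Pile A: G(13) = 2.
Pile B: G(11) = 0.
Pile C: G(26) = 1.
Combined Grundy value = 2 ⊕ 0 ⊕ 1 = 3.

3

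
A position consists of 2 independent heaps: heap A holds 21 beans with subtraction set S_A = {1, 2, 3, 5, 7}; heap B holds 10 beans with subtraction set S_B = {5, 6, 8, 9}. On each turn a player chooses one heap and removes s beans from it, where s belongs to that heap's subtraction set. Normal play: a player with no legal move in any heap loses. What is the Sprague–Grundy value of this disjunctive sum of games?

3

Heap A, S = {1, 2, 3, 5, 7}:
n :  0  1  2  3  4  5  6  7  8  9 10 11 12 13 14 15 16 17 18 19 20 21
G :  0  1  2  3  0  1  2  3  0  1  2  3  0  1  2  3  0  1  2  3  0  1
G_A(21) = 1.
Heap B, S = {5, 6, 8, 9}:
n :  0  1  2  3  4  5  6  7  8  9 10
G :  0  0  0  0  0  1  1  1  1  1  2
G_B(10) = 2.
Combined Grundy value = 1 ⊕ 2 = 3.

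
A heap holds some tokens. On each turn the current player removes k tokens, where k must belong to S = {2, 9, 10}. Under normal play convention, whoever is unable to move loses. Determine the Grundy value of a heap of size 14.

n :  0  1  2  3  4  5  6  7  8  9 10 11 12 13 14
G :  0  0  1  1  0  0  1  1  0  2  1  3  0  2  1

1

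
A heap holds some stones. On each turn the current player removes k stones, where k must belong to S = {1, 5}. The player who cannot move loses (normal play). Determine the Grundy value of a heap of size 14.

n :  0  1  2  3  4  5  6  7  8  9 10 11 12 13 14
G :  0  1  0  1  0  1  0  1  0  1  0  1  0  1  0

0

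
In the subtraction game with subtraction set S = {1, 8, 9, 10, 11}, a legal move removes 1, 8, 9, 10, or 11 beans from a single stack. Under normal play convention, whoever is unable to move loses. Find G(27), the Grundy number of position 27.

3

n :  0  1  2  3  4  5  6  7  8  9 10 11 12 13 14 15 16 17 18 19 20 21 22 23 24 25 26 27
G :  0  1  0  1  0  1  0  1  2  3  2  3  2  3  2  3  4  5  0  1  0  1  0  1  0  1  2  3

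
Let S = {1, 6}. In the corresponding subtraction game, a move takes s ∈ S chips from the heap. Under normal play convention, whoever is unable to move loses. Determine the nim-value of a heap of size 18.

G(0) = 0
G(1) = mex{0} = 1
G(2) = mex{1} = 0
G(3) = mex{0} = 1
G(4) = mex{1} = 0
G(5) = mex{0} = 1
G(6) = mex{1,0} = 2
G(7) = mex{2,1} = 0
G(8) = mex{0,0} = 1
G(9) = mex{1,1} = 0
G(10) = mex{0,0} = 1
G(11) = mex{1,1} = 0
G(12) = mex{0,2} = 1
G(13) = mex{1,0} = 2
G(14) = mex{2,1} = 0
G(15) = mex{0,0} = 1
G(16) = mex{1,1} = 0
G(17) = mex{0,0} = 1
G(18) = mex{1,1} = 0

0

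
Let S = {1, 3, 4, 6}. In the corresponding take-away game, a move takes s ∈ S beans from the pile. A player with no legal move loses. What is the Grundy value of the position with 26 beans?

3

n :  0  1  2  3  4  5  6  7  8  9 10 11 12 13 14 15 16 17 18 19 20 21 22 23 24 25 26
G :  0  1  0  1  2  3  2  0  1  0  1  2  3  2  0  1  0  1  2  3  2  0  1  0  1  2  3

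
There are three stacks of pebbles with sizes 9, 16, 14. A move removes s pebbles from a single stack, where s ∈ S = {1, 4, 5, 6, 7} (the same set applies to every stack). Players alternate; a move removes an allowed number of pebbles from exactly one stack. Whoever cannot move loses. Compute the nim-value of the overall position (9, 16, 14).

5

All stacks use S = {1, 4, 5, 6, 7}:
n :  0  1  2  3  4  5  6  7  8  9 10 11 12 13 14 15 16
G :  0  1  0  1  2  3  2  3  4  5  0  1  0  1  2  3  2
Stack A: G(9) = 5.
Stack B: G(16) = 2.
Stack C: G(14) = 2.
Combined Grundy value = 5 ⊕ 2 ⊕ 2 = 5.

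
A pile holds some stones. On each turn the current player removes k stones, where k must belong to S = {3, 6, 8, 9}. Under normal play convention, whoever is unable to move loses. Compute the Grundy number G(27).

1

n :  0  1  2  3  4  5  6  7  8  9 10 11 12 13 14 15 16 17 18 19 20 21 22 23 24 25 26 27
G :  0  0  0  1  1  1  2  2  2  3  3  3  0  0  0  1  1  1  2  2  2  3  3  3  0  0  0  1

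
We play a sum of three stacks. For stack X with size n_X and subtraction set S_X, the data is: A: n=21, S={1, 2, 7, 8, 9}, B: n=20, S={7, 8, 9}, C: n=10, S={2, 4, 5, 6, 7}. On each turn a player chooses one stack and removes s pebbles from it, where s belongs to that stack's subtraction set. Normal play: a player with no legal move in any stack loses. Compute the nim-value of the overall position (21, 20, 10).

Stack A, S = {1, 2, 7, 8, 9}:
n :  0  1  2  3  4  5  6  7  8  9 10 11 12 13 14 15 16 17 18 19 20 21
G :  0  1  2  0  1  2  0  1  2  3  4  5  3  4  5  3  0  1  2  0  1  2
G_A(21) = 2.
Stack B, S = {7, 8, 9}:
G(0) = 0
G(1) = mex{} = 0
G(2) = mex{} = 0
G(3) = mex{} = 0
G(4) = mex{} = 0
G(5) = mex{} = 0
G(6) = mex{} = 0
G(7) = mex{0} = 1
G(8) = mex{0,0} = 1
G(9) = mex{0,0,0} = 1
G(10) = mex{0,0,0} = 1
G(11) = mex{0,0,0} = 1
G(12) = mex{0,0,0} = 1
G(13) = mex{0,0,0} = 1
G(14) = mex{1,0,0} = 2
G(15) = mex{1,1,0} = 2
G(16) = mex{1,1,1} = 0
G(17) = mex{1,1,1} = 0
G(18) = mex{1,1,1} = 0
G(19) = mex{1,1,1} = 0
G(20) = mex{1,1,1} = 0
G_B(20) = 0.
Stack C, S = {2, 4, 5, 6, 7}:
n :  0  1  2  3  4  5  6  7  8  9 10
G :  0  0  1  1  2  2  3  3  4  0  0
G_C(10) = 0.
Combined Grundy value = 2 ⊕ 0 ⊕ 0 = 2.

2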